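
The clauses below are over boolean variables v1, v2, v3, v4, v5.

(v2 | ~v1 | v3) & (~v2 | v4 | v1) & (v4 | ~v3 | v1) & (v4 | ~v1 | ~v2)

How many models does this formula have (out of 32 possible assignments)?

Case analysis on v1 and v2:
  v1=1, v2=1: remaining (v3,v4,v5) ∈ {(0,1,0); (0,1,1); (1,1,0); (1,1,1)} — 4.
  v1=1, v2=0: remaining (v3,v4,v5) ∈ {(1,0,0); (1,0,1); (1,1,0); (1,1,1)} — 4.
  v1=0, v2=1: remaining (v3,v4,v5) ∈ {(0,1,0); (0,1,1); (1,1,0); (1,1,1)} — 4.
  v1=0, v2=0: v5 free; 3 ways for (v3,v4) × 2^1 = 6.
Total: 4 + 4 + 4 + 6 = 18.

18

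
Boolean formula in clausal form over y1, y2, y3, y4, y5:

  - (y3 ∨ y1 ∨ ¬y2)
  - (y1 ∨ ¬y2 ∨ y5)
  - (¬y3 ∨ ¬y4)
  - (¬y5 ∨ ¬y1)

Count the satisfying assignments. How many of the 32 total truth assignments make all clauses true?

Split on y1, then y2.
  y1=1, y2=1: remaining (y3,y4,y5) ∈ {(0,0,0); (0,1,0); (1,0,0)} — 3.
  y1=1, y2=0: remaining (y3,y4,y5) ∈ {(0,0,0); (0,1,0); (1,0,0)} — 3.
  y1=0, y2=1: remaining (y3,y4,y5) ∈ {(1,0,1)} — 1.
  y1=0, y2=0: y5 free; 3 ways for (y3,y4) × 2^1 = 6.
Total: 3 + 3 + 1 + 6 = 13.

13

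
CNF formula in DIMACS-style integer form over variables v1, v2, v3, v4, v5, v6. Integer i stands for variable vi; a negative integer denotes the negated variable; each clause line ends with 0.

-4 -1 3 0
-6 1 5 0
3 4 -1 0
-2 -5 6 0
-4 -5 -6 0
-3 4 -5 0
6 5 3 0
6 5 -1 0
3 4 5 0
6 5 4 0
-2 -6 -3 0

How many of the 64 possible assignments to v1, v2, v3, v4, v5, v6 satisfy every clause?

Case analysis on v5 and v6:
  v5=T, v6=T: remaining (v1,v2,v3,v4) ∈ {(F,F,F,F); (F,T,F,F)} — 2.
  v5=T, v6=F: remaining (v1,v2,v3,v4) ∈ {(F,F,F,F); (F,F,F,T); (F,F,T,T); (T,F,T,T)} — 4.
  v5=F, v6=T: remaining (v1,v2,v3,v4) ∈ {(T,F,T,F); (T,F,T,T)} — 2.
  v5=F, v6=F: remaining (v1,v2,v3,v4) ∈ {(F,F,T,T); (F,T,T,T)} — 2.
Total: 2 + 4 + 2 + 2 = 10.

10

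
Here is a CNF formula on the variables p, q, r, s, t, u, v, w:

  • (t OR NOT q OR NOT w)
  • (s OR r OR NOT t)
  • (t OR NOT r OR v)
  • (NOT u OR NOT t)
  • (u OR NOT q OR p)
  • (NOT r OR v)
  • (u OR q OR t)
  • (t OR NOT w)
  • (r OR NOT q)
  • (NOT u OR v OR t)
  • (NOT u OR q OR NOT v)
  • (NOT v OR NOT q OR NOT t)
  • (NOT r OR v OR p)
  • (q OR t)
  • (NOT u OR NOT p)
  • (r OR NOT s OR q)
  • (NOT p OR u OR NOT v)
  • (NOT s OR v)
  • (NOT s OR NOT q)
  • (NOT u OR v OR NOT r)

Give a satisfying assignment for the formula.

p=False  q=True  r=True  s=False  t=False  u=True  v=True  w=False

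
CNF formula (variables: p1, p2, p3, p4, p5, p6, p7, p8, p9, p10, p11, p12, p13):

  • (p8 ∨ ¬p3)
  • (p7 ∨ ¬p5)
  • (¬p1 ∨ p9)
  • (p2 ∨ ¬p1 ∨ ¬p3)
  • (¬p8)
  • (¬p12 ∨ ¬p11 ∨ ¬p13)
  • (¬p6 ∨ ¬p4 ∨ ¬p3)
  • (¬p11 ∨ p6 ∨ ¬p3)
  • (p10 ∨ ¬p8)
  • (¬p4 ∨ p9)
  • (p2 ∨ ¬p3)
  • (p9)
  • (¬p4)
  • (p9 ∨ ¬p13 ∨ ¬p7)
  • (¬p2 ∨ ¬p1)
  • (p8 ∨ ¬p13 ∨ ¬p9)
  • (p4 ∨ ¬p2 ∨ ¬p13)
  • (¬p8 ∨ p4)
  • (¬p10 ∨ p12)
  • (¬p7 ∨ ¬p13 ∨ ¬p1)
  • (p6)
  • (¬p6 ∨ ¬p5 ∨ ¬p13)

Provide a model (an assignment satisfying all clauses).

p1=0, p2=0, p3=0, p4=0, p5=1, p6=1, p7=1, p8=0, p9=1, p10=0, p11=1, p12=1, p13=0

(¬p8) is a unit clause, so p8 = False.
Unit propagation: (¬p3) forces p3 = False.
The clause (p9) is unit: p9 must be True.
The clause (¬p4) is unit: p4 must be False.
(¬p13) is a unit clause, so p13 = False.
Unit propagation: (p6) forces p6 = True.
p1 occurs only negated in the remaining clauses — set p1 = False.
p2 occurs only negated in the remaining clauses — set p2 = False.
Try p5 = True.
  then p7 is forced to True.
Branch on p10: take p10 = False.
p11, p12 are now unconstrained; take p11 = True, p12 = True.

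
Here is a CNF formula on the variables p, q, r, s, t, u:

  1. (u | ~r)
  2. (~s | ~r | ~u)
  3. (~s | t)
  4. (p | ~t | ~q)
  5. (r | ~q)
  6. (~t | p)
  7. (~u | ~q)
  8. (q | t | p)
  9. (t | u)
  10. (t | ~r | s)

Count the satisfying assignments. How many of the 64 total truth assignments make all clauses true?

The models are:
  p=1 q=0 r=0 s=0 t=0 u=1
  p=1 q=0 r=0 s=0 t=1 u=0
  p=1 q=0 r=0 s=0 t=1 u=1
  p=1 q=0 r=0 s=1 t=1 u=0
  p=1 q=0 r=0 s=1 t=1 u=1
  p=1 q=0 r=1 s=0 t=1 u=1
That's 6 in total.

6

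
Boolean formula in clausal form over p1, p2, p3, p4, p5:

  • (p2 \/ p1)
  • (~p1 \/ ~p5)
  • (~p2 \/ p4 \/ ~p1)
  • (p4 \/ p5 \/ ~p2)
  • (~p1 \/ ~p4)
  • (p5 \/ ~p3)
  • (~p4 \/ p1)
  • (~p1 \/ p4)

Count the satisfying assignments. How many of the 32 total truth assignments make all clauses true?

2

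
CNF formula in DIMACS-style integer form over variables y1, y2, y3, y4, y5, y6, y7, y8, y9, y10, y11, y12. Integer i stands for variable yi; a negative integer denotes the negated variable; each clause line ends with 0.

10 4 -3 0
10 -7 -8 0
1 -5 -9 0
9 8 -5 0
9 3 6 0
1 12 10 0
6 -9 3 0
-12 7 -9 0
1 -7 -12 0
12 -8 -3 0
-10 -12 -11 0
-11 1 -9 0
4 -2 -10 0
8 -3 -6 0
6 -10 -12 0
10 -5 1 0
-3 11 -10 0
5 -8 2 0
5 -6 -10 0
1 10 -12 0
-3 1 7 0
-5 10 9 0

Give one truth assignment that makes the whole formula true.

y1 = T  y2 = F  y3 = F  y4 = F  y5 = F  y6 = T  y7 = F  y8 = F  y9 = T  y10 = F  y11 = T  y12 = F

Pure literal: y1 appears only positively; assign y1 = True.
Try y2 = False.
For the remaining variables, y3 = False, y4 = False, y5 = False, y6 = True, y7 = False, y8 = False, y9 = True, y10 = False, y11 = True, y12 = False works.
Check each clause:
  1. (y4 ∨ y10 ∨ ¬y3) — ¬y3 is true.
  2. (¬y7 ∨ ¬y8 ∨ y10) — ¬y8 is true.
  3. (y1 ∨ ¬y5 ∨ ¬y9) — y1 is true.
  4. (¬y5 ∨ y8 ∨ y9) — y9 is true.
  5. (y3 ∨ y9 ∨ y6) — y9 is true.
  6. (y1 ∨ y12 ∨ y10) — y1 is true.
  7. (y6 ∨ y3 ∨ ¬y9) — y6 is true.
  8. (¬y12 ∨ ¬y9 ∨ y7) — ¬y12 is true.
  9. (y1 ∨ ¬y7 ∨ ¬y12) — ¬y7 is true.
  10. (¬y8 ∨ y12 ∨ ¬y3) — ¬y8 is true.
  11. (¬y10 ∨ ¬y12 ∨ ¬y11) — ¬y12 is true.
  12. (¬y11 ∨ ¬y9 ∨ y1) — y1 is true.
  13. (¬y2 ∨ ¬y10 ∨ y4) — ¬y2 is true.
  14. (¬y3 ∨ y8 ∨ ¬y6) — ¬y3 is true.
  15. (¬y12 ∨ y6 ∨ ¬y10) — ¬y12 is true.
  16. (y1 ∨ y10 ∨ ¬y5) — y1 is true.
  17. (¬y10 ∨ y11 ∨ ¬y3) — y11 is true.
  18. (y5 ∨ y2 ∨ ¬y8) — ¬y8 is true.
  19. (¬y10 ∨ ¬y6 ∨ y5) — ¬y10 is true.
  20. (¬y12 ∨ y1 ∨ y10) — y1 is true.
  21. (¬y3 ∨ y1 ∨ y7) — y1 is true.
  22. (y9 ∨ y10 ∨ ¬y5) — y9 is true.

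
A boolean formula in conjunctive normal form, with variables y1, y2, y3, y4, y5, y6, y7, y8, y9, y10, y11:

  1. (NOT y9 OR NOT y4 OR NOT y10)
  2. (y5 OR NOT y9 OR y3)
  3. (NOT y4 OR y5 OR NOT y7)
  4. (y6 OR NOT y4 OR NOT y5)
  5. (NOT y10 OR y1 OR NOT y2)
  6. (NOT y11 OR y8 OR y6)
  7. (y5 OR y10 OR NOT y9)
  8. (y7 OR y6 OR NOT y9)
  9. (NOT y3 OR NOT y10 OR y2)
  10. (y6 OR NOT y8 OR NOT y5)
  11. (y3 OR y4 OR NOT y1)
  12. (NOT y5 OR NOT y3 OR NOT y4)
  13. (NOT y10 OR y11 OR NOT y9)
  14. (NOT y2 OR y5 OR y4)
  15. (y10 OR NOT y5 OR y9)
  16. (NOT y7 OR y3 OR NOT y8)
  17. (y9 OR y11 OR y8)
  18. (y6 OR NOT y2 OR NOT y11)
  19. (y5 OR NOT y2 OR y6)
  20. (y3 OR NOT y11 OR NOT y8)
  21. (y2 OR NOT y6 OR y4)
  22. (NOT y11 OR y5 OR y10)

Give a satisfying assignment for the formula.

y1=True  y2=True  y3=True  y4=False  y5=True  y6=True  y7=True  y8=True  y9=False  y10=True  y11=True

Set y1 = True and propagate.
Set y2 = True and propagate.
The remaining clauses are satisfied by y3 = True, y4 = False, y5 = True, y6 = True, y7 = True, y8 = True, y9 = False, y10 = True, y11 = True.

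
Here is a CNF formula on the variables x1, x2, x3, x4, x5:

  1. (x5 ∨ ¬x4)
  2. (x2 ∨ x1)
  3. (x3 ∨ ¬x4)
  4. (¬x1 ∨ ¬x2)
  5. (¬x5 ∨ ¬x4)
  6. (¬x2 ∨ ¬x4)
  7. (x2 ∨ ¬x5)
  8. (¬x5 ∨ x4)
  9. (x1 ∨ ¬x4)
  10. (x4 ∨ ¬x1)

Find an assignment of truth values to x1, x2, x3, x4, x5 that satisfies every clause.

x1 = False  x2 = True  x3 = False  x4 = False  x5 = False

Set x1 = False and propagate.
  then x2 is forced to True.
  then x4 is forced to False.
  then x5 is forced to False.
x3 is now unconstrained; take x3 = False.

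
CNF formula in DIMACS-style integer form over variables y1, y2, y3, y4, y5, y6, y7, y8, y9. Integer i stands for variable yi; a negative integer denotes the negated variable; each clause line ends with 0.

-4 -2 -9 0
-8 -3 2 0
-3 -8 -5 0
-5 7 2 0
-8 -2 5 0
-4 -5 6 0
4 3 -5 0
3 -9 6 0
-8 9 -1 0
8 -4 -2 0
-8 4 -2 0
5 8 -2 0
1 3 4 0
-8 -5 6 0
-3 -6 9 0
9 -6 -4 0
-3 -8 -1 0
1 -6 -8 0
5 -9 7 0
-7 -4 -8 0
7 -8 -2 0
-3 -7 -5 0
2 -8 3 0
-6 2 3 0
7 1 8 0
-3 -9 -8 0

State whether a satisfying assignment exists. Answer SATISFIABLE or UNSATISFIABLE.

Set y1 = True and propagate.
The remaining clauses are satisfied by y2 = False, y3 = True, y4 = True, y5 = False, y6 = True, y7 = True, y8 = False, y9 = True.
So y1=True, y2=False, y3=True, y4=True, y5=False, y6=True, y7=True, y8=False, y9=True is a satisfying assignment.

SATISFIABLE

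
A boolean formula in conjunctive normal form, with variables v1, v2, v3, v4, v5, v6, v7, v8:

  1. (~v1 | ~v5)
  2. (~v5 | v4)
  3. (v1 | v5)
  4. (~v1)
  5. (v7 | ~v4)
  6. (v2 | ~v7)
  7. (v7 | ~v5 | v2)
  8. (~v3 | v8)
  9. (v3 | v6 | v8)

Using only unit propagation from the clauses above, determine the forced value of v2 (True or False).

True

(~v1) is a unit clause: v1 = False.
(v5 | v1) with v1 = False leaves only v5, so v5 = True.
(~v5 | v4) with v5 = True leaves only v4, so v4 = True.
From (~v4 | v7) and v4 = True: v7 = True.
(~v7 | v2): since v7 = True, the clause reduces to (v2). v2 = True.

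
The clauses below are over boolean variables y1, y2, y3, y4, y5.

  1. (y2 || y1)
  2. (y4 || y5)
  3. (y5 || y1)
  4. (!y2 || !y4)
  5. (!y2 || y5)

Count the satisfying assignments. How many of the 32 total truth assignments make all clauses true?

10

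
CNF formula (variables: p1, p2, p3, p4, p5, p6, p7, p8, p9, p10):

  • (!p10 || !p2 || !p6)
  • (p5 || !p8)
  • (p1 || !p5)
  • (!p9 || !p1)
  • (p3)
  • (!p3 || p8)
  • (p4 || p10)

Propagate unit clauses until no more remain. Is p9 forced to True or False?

False

(p3) is a unit clause: p3 = True.
In (!p3 || p8), !p3 is now false; p8 must hold, so p8 = True.
(!p8 || p5) with p8 = True leaves only p5, so p5 = True.
(p1 || !p5): since p5 = True, the clause reduces to (p1). p1 = True.
From (!p1 || !p9) and p1 = True: p9 = False.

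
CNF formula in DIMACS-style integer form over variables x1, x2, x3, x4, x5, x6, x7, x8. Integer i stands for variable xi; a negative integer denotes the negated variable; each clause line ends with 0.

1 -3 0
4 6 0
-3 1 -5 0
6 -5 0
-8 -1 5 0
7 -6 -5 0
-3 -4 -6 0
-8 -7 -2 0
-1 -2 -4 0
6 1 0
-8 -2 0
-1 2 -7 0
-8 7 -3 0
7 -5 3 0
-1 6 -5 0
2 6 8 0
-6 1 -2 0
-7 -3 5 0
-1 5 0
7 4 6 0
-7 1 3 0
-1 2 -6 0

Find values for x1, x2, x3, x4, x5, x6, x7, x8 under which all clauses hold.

x1=T, x2=T, x3=T, x4=F, x5=T, x6=T, x7=T, x8=F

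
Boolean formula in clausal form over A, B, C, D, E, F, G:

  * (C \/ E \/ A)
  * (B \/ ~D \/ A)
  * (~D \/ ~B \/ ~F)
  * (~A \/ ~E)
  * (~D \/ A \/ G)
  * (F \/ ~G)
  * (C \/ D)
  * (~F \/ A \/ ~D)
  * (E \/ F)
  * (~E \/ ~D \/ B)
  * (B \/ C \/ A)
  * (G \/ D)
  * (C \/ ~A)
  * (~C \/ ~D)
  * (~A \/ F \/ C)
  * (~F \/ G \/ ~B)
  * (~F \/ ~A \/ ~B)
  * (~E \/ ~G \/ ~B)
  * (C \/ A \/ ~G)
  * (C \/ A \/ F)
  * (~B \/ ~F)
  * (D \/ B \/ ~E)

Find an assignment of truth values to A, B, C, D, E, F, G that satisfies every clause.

Set A = True and propagate.
  then E is forced to False.
  then F is forced to True.
  then C is forced to True.
  then D is forced to False.
  then G is forced to True.
  then B is forced to False.
Every clause has at least one true literal under this assignment.
Check each clause:
  1. (A \/ E \/ C) — A is true.
  2. (A \/ B \/ ~D) — A is true.
  3. (~F \/ ~B \/ ~D) — ~D is true.
  4. (~A \/ ~E) — ~E is true.
  5. (G \/ ~D \/ A) — A is true.
  6. (~G \/ F) — F is true.
  7. (D \/ C) — C is true.
  8. (A \/ ~F \/ ~D) — A is true.
  9. (F \/ E) — F is true.
  10. (~E \/ ~D \/ B) — ~E is true.
  11. (B \/ C \/ A) — A is true.
  12. (D \/ G) — G is true.
  13. (~A \/ C) — C is true.
  14. (~D \/ ~C) — ~D is true.
  15. (C \/ ~A \/ F) — C is true.
  16. (~F \/ G \/ ~B) — ~B is true.
  17. (~B \/ ~A \/ ~F) — ~B is true.
  18. (~G \/ ~B \/ ~E) — ~E is true.
  19. (~G \/ A \/ C) — A is true.
  20. (A \/ F \/ C) — A is true.
  21. (~F \/ ~B) — ~B is true.
  22. (~E \/ B \/ D) — ~E is true.

A = T, B = F, C = T, D = F, E = F, F = T, G = T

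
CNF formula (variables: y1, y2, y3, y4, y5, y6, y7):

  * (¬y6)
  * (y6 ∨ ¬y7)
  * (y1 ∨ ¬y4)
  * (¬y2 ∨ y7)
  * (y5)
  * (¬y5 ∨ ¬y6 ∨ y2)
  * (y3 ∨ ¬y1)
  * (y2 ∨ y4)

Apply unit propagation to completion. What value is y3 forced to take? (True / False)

True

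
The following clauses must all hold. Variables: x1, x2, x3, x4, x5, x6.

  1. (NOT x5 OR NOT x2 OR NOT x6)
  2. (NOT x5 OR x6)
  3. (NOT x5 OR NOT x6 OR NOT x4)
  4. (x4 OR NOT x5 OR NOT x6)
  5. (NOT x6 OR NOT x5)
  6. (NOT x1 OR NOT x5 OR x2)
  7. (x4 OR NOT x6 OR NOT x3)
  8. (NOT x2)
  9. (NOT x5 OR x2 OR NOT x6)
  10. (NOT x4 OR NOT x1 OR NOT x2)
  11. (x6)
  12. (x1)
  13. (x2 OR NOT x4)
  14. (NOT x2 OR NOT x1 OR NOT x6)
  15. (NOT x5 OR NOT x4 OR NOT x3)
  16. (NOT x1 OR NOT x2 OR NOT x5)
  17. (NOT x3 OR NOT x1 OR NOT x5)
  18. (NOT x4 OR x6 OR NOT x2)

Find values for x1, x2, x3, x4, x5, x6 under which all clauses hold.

Unit propagation: (NOT x2) forces x2 = False.
Unit propagation: (x6) forces x6 = True.
Unit propagation: (NOT x5) forces x5 = False.
(x1) is a unit clause, so x1 = True.
(NOT x4) is a unit clause, so x4 = False.
The clause (NOT x3) is unit: x3 must be False.
Every clause has at least one true literal under this assignment.

x1=T  x2=F  x3=F  x4=F  x5=F  x6=T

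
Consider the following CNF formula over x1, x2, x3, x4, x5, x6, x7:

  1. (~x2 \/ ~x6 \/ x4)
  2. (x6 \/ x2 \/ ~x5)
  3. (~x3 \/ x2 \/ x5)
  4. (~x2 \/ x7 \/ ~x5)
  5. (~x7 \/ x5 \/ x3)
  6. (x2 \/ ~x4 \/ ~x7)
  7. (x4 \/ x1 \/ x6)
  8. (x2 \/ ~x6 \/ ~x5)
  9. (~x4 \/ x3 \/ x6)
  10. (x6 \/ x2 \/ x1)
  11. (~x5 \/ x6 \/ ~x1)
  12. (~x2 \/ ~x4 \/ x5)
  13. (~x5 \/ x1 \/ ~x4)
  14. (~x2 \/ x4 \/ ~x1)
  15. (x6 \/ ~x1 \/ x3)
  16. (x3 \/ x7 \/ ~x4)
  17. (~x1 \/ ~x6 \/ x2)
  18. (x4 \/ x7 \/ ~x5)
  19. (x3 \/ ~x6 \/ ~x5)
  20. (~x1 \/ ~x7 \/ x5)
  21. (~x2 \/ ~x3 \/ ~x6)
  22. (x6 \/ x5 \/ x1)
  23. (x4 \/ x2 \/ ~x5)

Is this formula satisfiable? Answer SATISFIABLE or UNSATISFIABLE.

Branch on x1: take x1 = False.
Branch on x2: take x2 = False.
  then x6 is forced to True.
  then x5 is forced to False.
  then x3 is forced to False.
  then x7 is forced to False.
  then x4 is forced to False.
So x1=False  x2=False  x3=False  x4=False  x5=False  x6=True  x7=False is a satisfying assignment.

SATISFIABLE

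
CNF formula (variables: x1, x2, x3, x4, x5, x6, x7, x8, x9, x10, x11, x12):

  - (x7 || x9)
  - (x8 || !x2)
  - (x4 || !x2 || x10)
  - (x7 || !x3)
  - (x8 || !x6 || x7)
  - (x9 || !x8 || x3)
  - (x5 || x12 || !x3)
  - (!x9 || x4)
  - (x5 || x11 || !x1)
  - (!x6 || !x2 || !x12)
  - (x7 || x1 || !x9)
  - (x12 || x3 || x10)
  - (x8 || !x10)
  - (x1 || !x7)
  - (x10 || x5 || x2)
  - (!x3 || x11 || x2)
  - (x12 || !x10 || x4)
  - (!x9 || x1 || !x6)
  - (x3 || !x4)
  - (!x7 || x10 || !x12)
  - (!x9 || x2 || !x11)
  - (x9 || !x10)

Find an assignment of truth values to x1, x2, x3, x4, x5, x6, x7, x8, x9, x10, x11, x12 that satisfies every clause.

x1 = True  x2 = True  x3 = True  x4 = True  x5 = True  x6 = False  x7 = True  x8 = True  x9 = True  x10 = True  x11 = True  x12 = False

Check each clause:
  1. (x7 || x9) — x9 is true.
  2. (x8 || !x2) — x8 is true.
  3. (!x2 || x4 || x10) — x10 is true.
  4. (x7 || !x3) — x7 is true.
  5. (x8 || !x6 || x7) — x8 is true.
  6. (!x8 || x3 || x9) — x9 is true.
  7. (x12 || !x3 || x5) — x5 is true.
  8. (x4 || !x9) — x4 is true.
  9. (x11 || x5 || !x1) — x11 is true.
  10. (!x6 || !x2 || !x12) — !x6 is true.
  11. (x7 || x1 || !x9) — x1 is true.
  12. (x10 || x3 || x12) — x10 is true.
  13. (x8 || !x10) — x8 is true.
  14. (!x7 || x1) — x1 is true.
  15. (x2 || x5 || x10) — x10 is true.
  16. (!x3 || x11 || x2) — x2 is true.
  17. (x12 || x4 || !x10) — x4 is true.
  18. (x1 || !x6 || !x9) — x1 is true.
  19. (!x4 || x3) — x3 is true.
  20. (!x12 || !x7 || x10) — x10 is true.
  21. (x2 || !x11 || !x9) — x2 is true.
  22. (!x10 || x9) — x9 is true.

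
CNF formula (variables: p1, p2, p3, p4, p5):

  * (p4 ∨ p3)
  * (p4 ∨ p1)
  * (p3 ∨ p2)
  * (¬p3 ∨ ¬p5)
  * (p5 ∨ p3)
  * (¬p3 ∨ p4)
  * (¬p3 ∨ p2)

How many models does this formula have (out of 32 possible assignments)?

4

Satisfying assignments:
  p1=F p2=T p3=F p4=T p5=T
  p1=F p2=T p3=T p4=T p5=F
  p1=T p2=T p3=F p4=T p5=T
  p1=T p2=T p3=T p4=T p5=F
Count: 4.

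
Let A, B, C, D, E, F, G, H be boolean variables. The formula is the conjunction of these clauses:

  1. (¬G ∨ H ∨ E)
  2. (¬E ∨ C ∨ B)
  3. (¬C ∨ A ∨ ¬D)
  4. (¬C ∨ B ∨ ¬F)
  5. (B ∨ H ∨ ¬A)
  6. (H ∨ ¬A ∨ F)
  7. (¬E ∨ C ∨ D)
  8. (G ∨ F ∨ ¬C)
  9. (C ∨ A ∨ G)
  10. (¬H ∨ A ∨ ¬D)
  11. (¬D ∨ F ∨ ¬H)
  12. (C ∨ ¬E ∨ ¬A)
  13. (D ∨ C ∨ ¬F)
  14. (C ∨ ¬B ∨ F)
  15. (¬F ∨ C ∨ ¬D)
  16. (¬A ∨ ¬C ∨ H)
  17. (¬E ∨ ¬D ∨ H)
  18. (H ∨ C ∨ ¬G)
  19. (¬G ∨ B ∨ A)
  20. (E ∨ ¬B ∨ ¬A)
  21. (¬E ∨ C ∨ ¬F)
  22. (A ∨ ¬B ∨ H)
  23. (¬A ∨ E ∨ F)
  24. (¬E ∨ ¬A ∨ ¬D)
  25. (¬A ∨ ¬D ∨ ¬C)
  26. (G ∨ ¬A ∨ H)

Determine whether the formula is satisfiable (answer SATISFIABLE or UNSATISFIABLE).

SATISFIABLE

Try A = True.
Try B = False.
  then H is forced to True.
For the remaining variables, C = True, D = False, E = True, F = False, G = True works.
So A=T, B=F, C=T, D=F, E=T, F=F, G=T, H=T is a satisfying assignment.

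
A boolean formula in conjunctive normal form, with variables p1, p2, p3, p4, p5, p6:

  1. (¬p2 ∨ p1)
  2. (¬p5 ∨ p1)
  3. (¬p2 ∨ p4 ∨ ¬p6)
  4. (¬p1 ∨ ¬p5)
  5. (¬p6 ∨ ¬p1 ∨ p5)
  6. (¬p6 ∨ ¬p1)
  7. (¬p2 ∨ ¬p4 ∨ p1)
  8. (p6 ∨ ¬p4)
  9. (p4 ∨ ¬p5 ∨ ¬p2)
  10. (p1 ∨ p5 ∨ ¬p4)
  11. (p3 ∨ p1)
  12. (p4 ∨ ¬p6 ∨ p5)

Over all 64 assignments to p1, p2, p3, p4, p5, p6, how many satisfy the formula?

5

The models are:
  p1=0 p2=0 p3=1 p4=0 p5=0 p6=0
  p1=1 p2=0 p3=0 p4=0 p5=0 p6=0
  p1=1 p2=0 p3=1 p4=0 p5=0 p6=0
  p1=1 p2=1 p3=0 p4=0 p5=0 p6=0
  p1=1 p2=1 p3=1 p4=0 p5=0 p6=0
Count: 5.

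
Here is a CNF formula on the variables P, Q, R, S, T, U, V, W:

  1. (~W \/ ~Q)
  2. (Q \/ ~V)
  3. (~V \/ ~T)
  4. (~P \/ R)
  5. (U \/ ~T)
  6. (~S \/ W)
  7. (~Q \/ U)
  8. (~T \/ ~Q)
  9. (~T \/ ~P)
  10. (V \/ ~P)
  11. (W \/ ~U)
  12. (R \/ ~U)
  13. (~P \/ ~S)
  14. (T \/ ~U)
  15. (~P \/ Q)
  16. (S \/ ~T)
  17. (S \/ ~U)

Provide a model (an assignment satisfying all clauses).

P = F  Q = F  R = T  S = F  T = F  U = F  V = F  W = T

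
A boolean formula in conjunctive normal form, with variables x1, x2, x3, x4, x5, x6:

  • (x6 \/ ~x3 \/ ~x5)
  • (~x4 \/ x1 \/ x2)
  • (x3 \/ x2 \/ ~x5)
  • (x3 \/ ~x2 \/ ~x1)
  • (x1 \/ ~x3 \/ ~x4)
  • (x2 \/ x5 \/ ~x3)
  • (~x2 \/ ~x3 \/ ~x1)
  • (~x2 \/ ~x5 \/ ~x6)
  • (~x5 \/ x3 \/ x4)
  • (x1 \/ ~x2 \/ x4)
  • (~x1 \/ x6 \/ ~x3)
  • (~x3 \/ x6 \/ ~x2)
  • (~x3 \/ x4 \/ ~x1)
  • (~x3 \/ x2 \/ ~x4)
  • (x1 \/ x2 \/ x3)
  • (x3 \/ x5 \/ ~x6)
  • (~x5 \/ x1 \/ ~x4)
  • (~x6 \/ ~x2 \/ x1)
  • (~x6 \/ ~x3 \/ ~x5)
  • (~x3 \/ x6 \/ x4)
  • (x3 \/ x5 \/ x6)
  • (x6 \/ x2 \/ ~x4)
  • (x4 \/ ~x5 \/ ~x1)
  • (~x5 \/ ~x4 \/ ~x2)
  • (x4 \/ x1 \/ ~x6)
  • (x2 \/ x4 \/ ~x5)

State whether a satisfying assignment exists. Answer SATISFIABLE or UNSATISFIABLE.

x3 = True:
  x4 = True:
    propagation gives x1=True, x2=False; an empty clause results — contradiction.
  x4 = False:
    propagation gives x1=False, x2=False, x5=True; an empty clause results — contradiction.
x3 = False:
  x2 = True:
    propagation gives x1=False, x4=True, x5=False, x6=False; an empty clause results — contradiction.
  x2 = False:
    propagation gives x5=False, x1=True, x6=False; an empty clause results — contradiction.
Every branch closes, so no satisfying assignment exists.

UNSATISFIABLE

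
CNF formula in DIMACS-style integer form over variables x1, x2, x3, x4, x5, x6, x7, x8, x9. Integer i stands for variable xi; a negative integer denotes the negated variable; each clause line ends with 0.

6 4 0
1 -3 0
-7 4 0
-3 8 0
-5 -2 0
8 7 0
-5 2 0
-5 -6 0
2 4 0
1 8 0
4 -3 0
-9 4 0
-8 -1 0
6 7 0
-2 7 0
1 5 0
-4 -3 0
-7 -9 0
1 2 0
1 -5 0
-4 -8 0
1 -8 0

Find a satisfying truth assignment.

x1=True, x2=True, x3=False, x4=True, x5=False, x6=True, x7=True, x8=False, x9=False

x3 occurs only negated in the remaining clauses — set x3 = False.
x9 occurs only negated in the remaining clauses — set x9 = False.
Branch on x1: take x1 = True.
  then x8 is forced to False.
  then x7 is forced to True.
  then x4 is forced to True.
Set x2 = True and propagate.
  then x5 is forced to False.
x6 is now unconstrained; take x6 = True.
Every clause has at least one true literal under this assignment.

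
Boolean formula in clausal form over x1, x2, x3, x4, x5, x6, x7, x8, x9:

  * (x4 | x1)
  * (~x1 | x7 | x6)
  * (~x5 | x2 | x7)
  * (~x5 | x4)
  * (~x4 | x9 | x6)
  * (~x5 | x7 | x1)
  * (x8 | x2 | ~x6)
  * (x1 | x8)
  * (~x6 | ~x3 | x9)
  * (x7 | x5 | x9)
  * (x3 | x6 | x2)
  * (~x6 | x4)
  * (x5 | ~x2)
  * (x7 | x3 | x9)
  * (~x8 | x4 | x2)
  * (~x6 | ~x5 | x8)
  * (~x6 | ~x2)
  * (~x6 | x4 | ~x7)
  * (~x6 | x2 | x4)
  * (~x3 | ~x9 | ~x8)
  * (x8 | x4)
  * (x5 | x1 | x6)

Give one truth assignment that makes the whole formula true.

Set x1 = False and propagate.
  then x4 is forced to True.
  then x8 is forced to True.
Set x2 = True and propagate.
  then x5 is forced to True.
  then x7 is forced to True.
  then x6 is forced to False.
  then x9 is forced to True.
  then x3 is forced to False.
Check each clause:
  1. (x4 | x1) — x4 is true.
  2. (x7 | ~x1 | x6) — ~x1 is true.
  3. (~x5 | x2 | x7) — x2 is true.
  4. (~x5 | x4) — x4 is true.
  5. (x9 | ~x4 | x6) — x9 is true.
  6. (~x5 | x1 | x7) — x7 is true.
  7. (~x6 | x2 | x8) — x8 is true.
  8. (x8 | x1) — x8 is true.
  9. (~x6 | ~x3 | x9) — x9 is true.
  10. (x9 | x7 | x5) — x9 is true.
  11. (x3 | x6 | x2) — x2 is true.
  12. (x4 | ~x6) — ~x6 is true.
  13. (x5 | ~x2) — x5 is true.
  14. (x3 | x9 | x7) — x9 is true.
  15. (x4 | ~x8 | x2) — x2 is true.
  16. (~x6 | ~x5 | x8) — x8 is true.
  17. (~x6 | ~x2) — ~x6 is true.
  18. (~x7 | ~x6 | x4) — ~x6 is true.
  19. (x2 | ~x6 | x4) — x2 is true.
  20. (~x8 | ~x9 | ~x3) — ~x3 is true.
  21. (x8 | x4) — x8 is true.
  22. (x6 | x5 | x1) — x5 is true.

x1=0, x2=1, x3=0, x4=1, x5=1, x6=0, x7=1, x8=1, x9=1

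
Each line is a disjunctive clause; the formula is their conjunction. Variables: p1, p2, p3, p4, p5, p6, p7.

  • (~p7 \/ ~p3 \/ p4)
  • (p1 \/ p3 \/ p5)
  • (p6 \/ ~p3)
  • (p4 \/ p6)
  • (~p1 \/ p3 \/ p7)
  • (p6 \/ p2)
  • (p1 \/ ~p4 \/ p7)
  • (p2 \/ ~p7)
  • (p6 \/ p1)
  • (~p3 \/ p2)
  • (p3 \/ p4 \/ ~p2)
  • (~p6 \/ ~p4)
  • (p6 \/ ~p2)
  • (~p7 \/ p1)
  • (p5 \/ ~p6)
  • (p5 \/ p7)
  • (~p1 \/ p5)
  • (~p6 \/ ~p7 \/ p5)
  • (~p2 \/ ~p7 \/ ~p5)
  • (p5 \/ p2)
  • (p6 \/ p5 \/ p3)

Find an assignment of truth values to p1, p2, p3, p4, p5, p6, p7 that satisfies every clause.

p1=False, p2=False, p3=False, p4=False, p5=True, p6=True, p7=False

Try p1 = False.
  then p6 is forced to True.
  then p4 is forced to False.
  then p7 is forced to False.
  then p5 is forced to True.
Branch on p2: take p2 = False.
  then p3 is forced to False.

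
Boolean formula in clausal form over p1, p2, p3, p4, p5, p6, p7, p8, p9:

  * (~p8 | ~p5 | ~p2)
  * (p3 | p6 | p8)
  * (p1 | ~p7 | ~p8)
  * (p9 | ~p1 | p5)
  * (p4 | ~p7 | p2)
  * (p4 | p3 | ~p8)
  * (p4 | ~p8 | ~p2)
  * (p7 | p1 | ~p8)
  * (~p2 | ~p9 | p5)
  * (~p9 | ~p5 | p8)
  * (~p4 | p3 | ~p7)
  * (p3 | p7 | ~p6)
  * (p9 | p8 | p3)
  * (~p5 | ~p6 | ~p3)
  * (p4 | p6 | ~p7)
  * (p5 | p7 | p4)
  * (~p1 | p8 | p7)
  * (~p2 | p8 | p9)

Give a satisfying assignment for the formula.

p1=0, p2=0, p3=1, p4=1, p5=0, p6=0, p7=0, p8=0, p9=0

Check each clause:
  1. (~p2 | ~p5 | ~p8) — ~p8 is true.
  2. (p8 | p6 | p3) — p3 is true.
  3. (~p7 | p1 | ~p8) — ~p8 is true.
  4. (p9 | ~p1 | p5) — ~p1 is true.
  5. (p2 | ~p7 | p4) — ~p7 is true.
  6. (~p8 | p3 | p4) — ~p8 is true.
  7. (~p8 | p4 | ~p2) — ~p8 is true.
  8. (~p8 | p1 | p7) — ~p8 is true.
  9. (~p2 | p5 | ~p9) — ~p2 is true.
  10. (p8 | ~p9 | ~p5) — ~p5 is true.
  11. (~p7 | p3 | ~p4) — ~p7 is true.
  12. (~p6 | p3 | p7) — ~p6 is true.
  13. (p9 | p8 | p3) — p3 is true.
  14. (~p6 | ~p3 | ~p5) — ~p6 is true.
  15. (p4 | p6 | ~p7) — ~p7 is true.
  16. (p4 | p7 | p5) — p4 is true.
  17. (~p1 | p7 | p8) — ~p1 is true.
  18. (~p2 | p8 | p9) — ~p2 is true.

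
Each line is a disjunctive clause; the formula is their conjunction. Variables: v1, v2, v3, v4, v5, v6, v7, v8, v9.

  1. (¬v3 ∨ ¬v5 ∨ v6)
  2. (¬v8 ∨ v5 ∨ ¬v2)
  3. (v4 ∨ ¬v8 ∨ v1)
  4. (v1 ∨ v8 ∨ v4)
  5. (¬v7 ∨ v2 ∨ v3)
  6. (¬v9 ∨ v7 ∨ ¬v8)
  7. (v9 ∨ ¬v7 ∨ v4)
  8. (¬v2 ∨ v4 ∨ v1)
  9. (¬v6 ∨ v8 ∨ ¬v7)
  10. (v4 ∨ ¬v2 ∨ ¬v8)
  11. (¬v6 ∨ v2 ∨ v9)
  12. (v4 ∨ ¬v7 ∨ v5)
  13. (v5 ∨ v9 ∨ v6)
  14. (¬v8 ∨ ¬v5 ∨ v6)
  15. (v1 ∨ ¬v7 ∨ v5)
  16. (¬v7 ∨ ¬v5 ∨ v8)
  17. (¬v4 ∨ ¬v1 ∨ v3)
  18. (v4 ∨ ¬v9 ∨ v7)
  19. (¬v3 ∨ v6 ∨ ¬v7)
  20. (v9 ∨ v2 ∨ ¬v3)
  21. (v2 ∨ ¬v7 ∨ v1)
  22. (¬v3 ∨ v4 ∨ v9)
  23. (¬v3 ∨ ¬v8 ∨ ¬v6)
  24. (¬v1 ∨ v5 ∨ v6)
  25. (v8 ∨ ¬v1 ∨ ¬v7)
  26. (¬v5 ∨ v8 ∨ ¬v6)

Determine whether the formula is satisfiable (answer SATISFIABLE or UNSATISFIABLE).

SATISFIABLE

Set v1 = False and propagate.
Try v2 = True.
  then v4 is forced to True.
The remaining clauses are satisfied by v3 = True, v5 = False, v6 = False, v7 = False, v8 = False, v9 = True.
Every clause has at least one true literal under this assignment.
So v1 = F, v2 = T, v3 = T, v4 = T, v5 = F, v6 = F, v7 = F, v8 = F, v9 = T is a satisfying assignment.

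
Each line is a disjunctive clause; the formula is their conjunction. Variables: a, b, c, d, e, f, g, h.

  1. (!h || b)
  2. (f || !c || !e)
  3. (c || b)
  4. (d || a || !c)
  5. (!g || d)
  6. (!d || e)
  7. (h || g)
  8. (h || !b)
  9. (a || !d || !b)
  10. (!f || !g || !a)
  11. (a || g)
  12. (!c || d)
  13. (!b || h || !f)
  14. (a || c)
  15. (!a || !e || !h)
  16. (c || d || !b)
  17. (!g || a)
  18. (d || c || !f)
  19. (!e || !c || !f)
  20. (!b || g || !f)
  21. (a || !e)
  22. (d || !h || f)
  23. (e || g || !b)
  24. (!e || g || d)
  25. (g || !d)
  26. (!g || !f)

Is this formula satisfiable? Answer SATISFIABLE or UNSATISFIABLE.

d = True:
  propagation gives e=True, a=True, h=False, g=True; an empty clause results — contradiction.
d = False:
  propagation gives g=False, h=True, b=True, a=True; an empty clause results — contradiction.
Every branch closes, so no satisfying assignment exists.

UNSATISFIABLE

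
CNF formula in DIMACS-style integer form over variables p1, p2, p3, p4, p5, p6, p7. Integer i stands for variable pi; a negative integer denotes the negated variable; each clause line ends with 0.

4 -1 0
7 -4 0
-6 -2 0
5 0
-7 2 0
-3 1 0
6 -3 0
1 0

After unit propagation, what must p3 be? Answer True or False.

(p5) is a unit clause: p5 = True.
(p1) is a unit clause: p1 = True.
(p4 \/ ~p1) with p1 = True leaves only p4, so p4 = True.
From (p7 \/ ~p4) and p4 = True: p7 = True.
In (p2 \/ ~p7), ~p7 is now false; p2 must hold, so p2 = True.
In (~p6 \/ ~p2), ~p2 is now false; ~p6 must hold, so p6 = False.
(~p3 \/ p6): since p6 = False, the clause reduces to (~p3). p3 = False.

False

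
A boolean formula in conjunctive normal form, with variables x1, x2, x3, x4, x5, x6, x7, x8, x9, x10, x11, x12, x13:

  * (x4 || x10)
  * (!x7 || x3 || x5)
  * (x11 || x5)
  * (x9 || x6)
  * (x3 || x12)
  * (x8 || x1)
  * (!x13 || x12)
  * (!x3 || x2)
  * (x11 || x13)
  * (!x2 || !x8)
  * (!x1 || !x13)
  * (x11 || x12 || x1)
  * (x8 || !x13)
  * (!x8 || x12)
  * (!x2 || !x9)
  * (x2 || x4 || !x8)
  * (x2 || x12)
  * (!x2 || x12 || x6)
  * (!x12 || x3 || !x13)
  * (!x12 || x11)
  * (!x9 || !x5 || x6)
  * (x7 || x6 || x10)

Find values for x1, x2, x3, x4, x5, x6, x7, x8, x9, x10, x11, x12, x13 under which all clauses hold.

x1=F, x2=F, x3=F, x4=T, x5=T, x6=T, x7=F, x8=T, x9=F, x10=T, x11=T, x12=T, x13=F

x4 occurs only positively in the remaining clauses — set x4 = True.
x6 occurs only positively in the remaining clauses — set x6 = True.
Set x1 = False and propagate.
  then x8 is forced to True.
  then x2 is forced to False.
  then x3 is forced to False.
  then x12 is forced to True.
  then x13 is forced to False.
  then x11 is forced to True.
Set x5 = True and propagate.
x7, x9, x10 are now unconstrained; take x7 = False, x9 = False, x10 = True.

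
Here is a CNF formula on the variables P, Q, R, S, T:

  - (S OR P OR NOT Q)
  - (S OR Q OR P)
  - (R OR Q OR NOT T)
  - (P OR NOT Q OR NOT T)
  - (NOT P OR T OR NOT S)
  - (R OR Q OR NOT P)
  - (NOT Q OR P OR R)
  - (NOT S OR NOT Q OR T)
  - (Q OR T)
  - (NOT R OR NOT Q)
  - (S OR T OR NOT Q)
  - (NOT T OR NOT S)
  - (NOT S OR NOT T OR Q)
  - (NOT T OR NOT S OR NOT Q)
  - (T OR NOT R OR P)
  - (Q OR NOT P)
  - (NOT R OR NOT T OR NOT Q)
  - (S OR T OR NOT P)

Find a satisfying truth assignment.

P = T  Q = T  R = F  S = F  T = T

Set P = True and propagate.
  then Q is forced to True.
  then R is forced to False.
For the remaining variables, S = False, T = True works.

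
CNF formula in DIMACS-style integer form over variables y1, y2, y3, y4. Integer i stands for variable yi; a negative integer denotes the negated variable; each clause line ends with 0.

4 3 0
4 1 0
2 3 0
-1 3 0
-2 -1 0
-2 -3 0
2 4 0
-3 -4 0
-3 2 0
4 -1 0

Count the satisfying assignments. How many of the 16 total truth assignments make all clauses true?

The models are:
  y1=0 y2=1 y3=0 y4=1
Count: 1.

1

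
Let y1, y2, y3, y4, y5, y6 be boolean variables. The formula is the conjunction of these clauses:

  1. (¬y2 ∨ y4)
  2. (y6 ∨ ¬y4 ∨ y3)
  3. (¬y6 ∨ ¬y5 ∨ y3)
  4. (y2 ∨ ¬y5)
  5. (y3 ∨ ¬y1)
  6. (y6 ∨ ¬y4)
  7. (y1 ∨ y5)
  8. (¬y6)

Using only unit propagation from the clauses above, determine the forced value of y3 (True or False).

True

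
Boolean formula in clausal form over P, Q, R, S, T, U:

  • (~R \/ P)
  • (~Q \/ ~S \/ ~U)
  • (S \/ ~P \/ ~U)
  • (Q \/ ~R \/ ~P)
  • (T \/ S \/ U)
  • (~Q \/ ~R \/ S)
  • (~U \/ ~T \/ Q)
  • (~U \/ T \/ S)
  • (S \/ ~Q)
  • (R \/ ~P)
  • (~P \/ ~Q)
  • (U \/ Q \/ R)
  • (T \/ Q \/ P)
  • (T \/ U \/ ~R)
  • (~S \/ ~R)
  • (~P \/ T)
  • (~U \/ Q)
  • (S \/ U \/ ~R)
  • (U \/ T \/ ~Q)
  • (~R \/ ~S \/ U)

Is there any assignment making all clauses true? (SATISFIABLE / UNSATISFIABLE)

Try P = False.
  then R is forced to False.
For the remaining variables, Q = True, S = True, T = True, U = False works.
So P=0, Q=1, R=0, S=1, T=1, U=0 is a satisfying assignment.

SATISFIABLE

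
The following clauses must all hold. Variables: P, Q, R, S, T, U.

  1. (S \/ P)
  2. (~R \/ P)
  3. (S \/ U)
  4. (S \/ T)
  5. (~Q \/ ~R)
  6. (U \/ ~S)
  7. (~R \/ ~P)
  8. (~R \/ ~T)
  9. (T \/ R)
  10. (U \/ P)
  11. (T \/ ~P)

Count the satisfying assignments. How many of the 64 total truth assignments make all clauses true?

6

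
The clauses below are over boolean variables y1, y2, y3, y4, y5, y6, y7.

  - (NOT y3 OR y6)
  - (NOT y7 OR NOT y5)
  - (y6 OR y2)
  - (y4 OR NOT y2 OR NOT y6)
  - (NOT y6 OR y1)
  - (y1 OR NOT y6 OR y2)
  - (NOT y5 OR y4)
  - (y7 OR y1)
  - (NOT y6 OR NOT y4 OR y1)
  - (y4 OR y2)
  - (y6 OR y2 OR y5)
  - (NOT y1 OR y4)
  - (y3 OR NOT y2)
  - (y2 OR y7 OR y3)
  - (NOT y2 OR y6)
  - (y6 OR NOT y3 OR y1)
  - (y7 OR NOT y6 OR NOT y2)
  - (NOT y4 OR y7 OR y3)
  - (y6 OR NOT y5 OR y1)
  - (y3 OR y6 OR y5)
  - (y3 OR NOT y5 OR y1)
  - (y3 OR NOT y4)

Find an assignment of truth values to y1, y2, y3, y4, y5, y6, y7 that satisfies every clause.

y1 = 1, y2 = 0, y3 = 1, y4 = 1, y5 = 0, y6 = 1, y7 = 1

Check each clause:
  1. (NOT y3 OR y6) — y6 is true.
  2. (NOT y5 OR NOT y7) — NOT y5 is true.
  3. (y2 OR y6) — y6 is true.
  4. (NOT y2 OR y4 OR NOT y6) — y4 is true.
  5. (y1 OR NOT y6) — y1 is true.
  6. (NOT y6 OR y2 OR y1) — y1 is true.
  7. (NOT y5 OR y4) — NOT y5 is true.
  8. (y7 OR y1) — y1 is true.
  9. (NOT y4 OR y1 OR NOT y6) — y1 is true.
  10. (y2 OR y4) — y4 is true.
  11. (y2 OR y5 OR y6) — y6 is true.
  12. (NOT y1 OR y4) — y4 is true.
  13. (NOT y2 OR y3) — y3 is true.
  14. (y3 OR y7 OR y2) — y3 is true.
  15. (y6 OR NOT y2) — NOT y2 is true.
  16. (NOT y3 OR y6 OR y1) — y1 is true.
  17. (y7 OR NOT y6 OR NOT y2) — NOT y2 is true.
  18. (y7 OR y3 OR NOT y4) — y3 is true.
  19. (y6 OR NOT y5 OR y1) — y1 is true.
  20. (y3 OR y5 OR y6) — y3 is true.
  21. (NOT y5 OR y1 OR y3) — y3 is true.
  22. (NOT y4 OR y3) — y3 is true.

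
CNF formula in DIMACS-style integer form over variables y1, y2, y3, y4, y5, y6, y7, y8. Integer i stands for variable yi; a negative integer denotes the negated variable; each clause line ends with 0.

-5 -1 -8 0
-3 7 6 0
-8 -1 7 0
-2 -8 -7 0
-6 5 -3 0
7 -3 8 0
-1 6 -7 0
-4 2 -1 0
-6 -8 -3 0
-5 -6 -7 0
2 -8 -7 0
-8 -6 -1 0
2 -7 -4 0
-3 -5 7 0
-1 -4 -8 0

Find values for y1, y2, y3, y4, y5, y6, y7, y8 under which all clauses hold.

y1=True  y2=False  y3=False  y4=False  y5=True  y6=True  y7=False  y8=False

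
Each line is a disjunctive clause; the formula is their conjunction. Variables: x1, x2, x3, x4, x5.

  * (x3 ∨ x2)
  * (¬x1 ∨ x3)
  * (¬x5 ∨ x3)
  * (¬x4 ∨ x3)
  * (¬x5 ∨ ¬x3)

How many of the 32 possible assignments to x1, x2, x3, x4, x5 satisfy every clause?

9

Split on x3, then x5.
  x3=T, x5=T: a clause becomes empty — 0.
  x3=T, x5=F: x1, x2, x4 free → 2^3 = 8.
  x3=F, x5=T: a clause becomes empty — 0.
  x3=F, x5=F: remaining (x1,x2,x4) ∈ {(F,T,F)} — 1.
Total: 0 + 8 + 0 + 1 = 9.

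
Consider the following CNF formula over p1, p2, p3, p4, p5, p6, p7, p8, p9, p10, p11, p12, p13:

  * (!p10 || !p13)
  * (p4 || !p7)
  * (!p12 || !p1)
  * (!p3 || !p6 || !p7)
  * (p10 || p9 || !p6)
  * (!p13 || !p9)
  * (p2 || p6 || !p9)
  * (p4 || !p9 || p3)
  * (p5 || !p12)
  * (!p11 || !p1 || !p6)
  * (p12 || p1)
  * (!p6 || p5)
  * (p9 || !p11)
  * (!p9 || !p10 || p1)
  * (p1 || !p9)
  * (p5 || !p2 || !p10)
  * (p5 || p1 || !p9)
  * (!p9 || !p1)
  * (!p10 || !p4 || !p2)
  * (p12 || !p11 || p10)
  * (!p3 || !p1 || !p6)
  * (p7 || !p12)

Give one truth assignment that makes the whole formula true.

p1 = F, p2 = F, p3 = T, p4 = T, p5 = T, p6 = F, p7 = T, p8 = F, p9 = F, p10 = F, p11 = F, p12 = T, p13 = F

Pure literal: p5 appears only positively; assign p5 = True.
Pure literal: p11 appears only negated; assign p11 = False.
Branch on p1: take p1 = False.
  then p12 is forced to True.
  then p9 is forced to False.
  then p7 is forced to True.
  then p4 is forced to True.
The remaining clauses are satisfied by p2 = False, p3 = True, p6 = False, p8 = False, p10 = False, p13 = False.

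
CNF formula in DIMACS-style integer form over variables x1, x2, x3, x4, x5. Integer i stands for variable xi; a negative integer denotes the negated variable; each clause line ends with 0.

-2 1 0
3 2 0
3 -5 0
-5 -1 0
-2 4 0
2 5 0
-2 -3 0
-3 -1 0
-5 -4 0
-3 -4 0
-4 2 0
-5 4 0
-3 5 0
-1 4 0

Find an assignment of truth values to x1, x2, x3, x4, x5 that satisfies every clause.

Try x1 = True.
  then x5 is forced to False.
  then x2 is forced to True.
  then x4 is forced to True.
  then x3 is forced to False.

x1=1, x2=1, x3=0, x4=1, x5=0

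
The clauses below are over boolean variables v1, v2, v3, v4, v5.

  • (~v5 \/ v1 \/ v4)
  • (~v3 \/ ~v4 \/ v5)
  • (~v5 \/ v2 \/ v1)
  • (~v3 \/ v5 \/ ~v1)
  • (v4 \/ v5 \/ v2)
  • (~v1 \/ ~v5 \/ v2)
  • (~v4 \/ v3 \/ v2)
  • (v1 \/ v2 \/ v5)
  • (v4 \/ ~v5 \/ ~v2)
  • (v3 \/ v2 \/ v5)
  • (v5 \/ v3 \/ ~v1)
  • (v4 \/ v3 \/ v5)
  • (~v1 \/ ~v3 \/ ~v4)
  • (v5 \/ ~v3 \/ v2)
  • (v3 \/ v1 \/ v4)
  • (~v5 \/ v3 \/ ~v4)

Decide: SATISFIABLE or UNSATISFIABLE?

Branch on v1: take v1 = False.
Set v2 = True and propagate.
Try v3 = True.
The remaining clauses are satisfied by v4 = True, v5 = True.
Every clause has at least one true literal under this assignment.
So v1=0  v2=1  v3=1  v4=1  v5=1 is a satisfying assignment.

SATISFIABLE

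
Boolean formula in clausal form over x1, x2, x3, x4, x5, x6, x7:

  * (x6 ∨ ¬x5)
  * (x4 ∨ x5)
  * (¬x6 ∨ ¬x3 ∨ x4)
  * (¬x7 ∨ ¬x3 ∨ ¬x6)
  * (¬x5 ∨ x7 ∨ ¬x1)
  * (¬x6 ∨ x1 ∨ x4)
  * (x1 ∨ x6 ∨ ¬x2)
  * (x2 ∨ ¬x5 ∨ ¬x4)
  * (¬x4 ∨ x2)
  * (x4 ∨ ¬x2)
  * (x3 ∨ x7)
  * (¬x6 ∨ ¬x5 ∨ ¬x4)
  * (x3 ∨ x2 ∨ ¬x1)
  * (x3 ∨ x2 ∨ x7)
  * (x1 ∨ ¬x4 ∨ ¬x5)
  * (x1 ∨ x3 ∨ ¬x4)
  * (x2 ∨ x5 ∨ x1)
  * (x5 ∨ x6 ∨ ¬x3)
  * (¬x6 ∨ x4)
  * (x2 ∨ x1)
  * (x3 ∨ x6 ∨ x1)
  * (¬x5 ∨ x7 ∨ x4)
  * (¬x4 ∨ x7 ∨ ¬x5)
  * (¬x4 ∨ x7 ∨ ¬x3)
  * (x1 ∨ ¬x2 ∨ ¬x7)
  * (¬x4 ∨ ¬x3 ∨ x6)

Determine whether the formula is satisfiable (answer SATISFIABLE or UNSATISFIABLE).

SATISFIABLE

Try x1 = True.
Branch on x2: take x2 = True.
  then x4 is forced to True.
Try x3 = False.
  then x7 is forced to True.
For the remaining variables, x5 = False, x6 = True works.
Every clause has at least one true literal under this assignment.
So x1=True, x2=True, x3=False, x4=True, x5=False, x6=True, x7=True is a satisfying assignment.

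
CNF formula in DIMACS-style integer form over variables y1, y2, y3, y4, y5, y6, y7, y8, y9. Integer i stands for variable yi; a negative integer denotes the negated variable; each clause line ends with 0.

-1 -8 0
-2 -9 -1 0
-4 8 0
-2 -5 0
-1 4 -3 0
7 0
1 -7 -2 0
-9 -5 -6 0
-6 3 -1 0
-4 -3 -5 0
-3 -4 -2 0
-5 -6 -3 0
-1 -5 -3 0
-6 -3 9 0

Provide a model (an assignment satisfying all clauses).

(y7) is a unit clause, so y7 = True.
y2 occurs only negated in the remaining clauses — set y2 = False.
Pure literal: y5 appears only negated; assign y5 = False.
Set y1 = False and propagate.
Try y3 = True.
Branch on y4: take y4 = False.
The remaining clauses are satisfied by y6 = True, y8 = True, y9 = True.

y1 = F, y2 = F, y3 = T, y4 = F, y5 = F, y6 = T, y7 = T, y8 = T, y9 = T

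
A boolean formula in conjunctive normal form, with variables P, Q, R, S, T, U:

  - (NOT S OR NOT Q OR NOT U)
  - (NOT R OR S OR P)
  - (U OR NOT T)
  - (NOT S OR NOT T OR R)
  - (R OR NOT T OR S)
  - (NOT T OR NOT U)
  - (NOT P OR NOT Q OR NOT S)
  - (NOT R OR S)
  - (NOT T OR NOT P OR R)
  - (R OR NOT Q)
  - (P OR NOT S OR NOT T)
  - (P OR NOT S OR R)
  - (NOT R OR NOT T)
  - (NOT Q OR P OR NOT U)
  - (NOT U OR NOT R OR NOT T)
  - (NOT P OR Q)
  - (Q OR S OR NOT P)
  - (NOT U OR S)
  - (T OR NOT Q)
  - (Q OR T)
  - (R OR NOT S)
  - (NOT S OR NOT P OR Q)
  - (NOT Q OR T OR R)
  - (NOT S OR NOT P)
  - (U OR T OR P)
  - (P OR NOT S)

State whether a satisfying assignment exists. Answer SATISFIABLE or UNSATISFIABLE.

UNSATISFIABLE

S = True:
  propagation gives R=True, T=False, Q=False; an empty clause results — contradiction.
S = False:
  propagation gives R=False, T=False, Q=False; an empty clause results — contradiction.
Every branch closes, so no satisfying assignment exists.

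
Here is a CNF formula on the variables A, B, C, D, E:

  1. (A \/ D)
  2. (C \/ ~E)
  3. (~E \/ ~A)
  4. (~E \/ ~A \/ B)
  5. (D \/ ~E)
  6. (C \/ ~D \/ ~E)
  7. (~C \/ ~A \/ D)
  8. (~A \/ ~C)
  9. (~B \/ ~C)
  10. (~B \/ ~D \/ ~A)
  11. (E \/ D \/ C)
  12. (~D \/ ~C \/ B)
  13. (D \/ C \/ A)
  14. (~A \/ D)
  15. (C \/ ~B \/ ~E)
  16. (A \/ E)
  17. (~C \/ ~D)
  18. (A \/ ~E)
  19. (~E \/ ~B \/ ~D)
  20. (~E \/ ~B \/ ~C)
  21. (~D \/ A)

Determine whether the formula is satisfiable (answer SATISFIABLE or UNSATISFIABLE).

SATISFIABLE

Try A = True.
  then E is forced to False.
  then C is forced to False.
  then D is forced to True.
  then B is forced to False.
So A=True, B=False, C=False, D=True, E=False is a satisfying assignment.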